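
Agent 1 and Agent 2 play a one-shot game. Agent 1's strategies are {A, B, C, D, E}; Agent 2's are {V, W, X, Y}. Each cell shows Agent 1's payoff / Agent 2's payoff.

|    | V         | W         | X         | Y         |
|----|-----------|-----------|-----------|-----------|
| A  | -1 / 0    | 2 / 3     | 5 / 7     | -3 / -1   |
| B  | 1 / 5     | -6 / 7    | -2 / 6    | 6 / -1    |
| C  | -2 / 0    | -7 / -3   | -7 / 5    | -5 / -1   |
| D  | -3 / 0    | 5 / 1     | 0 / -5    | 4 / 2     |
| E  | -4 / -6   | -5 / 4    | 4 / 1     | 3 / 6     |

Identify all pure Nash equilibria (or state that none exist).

(A, X)

A profile is a Nash equilibrium when each player is best-responding to the other.
Agent 1's best responses — vs V: B (payoff 1); vs W: D (payoff 5); vs X: A (payoff 5); vs Y: B (payoff 6).
Agent 2's best responses — vs A: X (payoff 7); vs B: W (payoff 7); vs C: X (payoff 5); vs D: Y (payoff 2); vs E: Y (payoff 6).
The only mutual best response is (A, X); neither player gains by switching there.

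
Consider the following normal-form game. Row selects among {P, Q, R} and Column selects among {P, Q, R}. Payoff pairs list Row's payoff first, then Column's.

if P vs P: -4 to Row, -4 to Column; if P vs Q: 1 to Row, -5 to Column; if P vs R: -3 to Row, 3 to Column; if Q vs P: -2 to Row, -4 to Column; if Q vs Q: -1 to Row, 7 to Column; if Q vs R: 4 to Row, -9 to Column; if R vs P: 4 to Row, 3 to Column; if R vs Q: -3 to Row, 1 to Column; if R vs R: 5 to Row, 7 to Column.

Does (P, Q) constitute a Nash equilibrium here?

Holding Column at Q: Row gets 1 from P, versus -1 from Q, -3 from R. No profitable deviation for Row.
Holding Row at P: Column gets -5 from Q but could get 3 by switching to R. Column has a profitable deviation.

No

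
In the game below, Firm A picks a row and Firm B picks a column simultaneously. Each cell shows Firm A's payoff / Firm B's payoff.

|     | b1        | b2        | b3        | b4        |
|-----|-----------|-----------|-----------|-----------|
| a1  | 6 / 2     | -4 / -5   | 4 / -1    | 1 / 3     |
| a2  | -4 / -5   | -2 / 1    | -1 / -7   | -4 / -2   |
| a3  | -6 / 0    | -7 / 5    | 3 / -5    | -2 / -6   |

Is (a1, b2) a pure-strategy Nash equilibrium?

No

Holding Firm B at b2: Firm A gets -4 from a1 but could get -2 by switching to a2. Firm A has a profitable deviation.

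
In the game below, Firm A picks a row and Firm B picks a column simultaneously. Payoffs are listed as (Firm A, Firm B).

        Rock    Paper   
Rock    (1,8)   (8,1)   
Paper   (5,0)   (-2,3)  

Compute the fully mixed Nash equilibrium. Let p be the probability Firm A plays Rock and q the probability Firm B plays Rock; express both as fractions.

In a mixed NE each player is indifferent between their pure strategies, so the opponent's mix sets the indifference.
Firm B indifferent between Rock and Paper: p·8 + (1−p)·0 = p·1 + (1−p)·3 ⟹ 0 + 8p = 3 + (-2)p ⟹ p = 3/10.
Firm A indifferent between Rock and Paper: q·1 + (1−q)·8 = q·5 + (1−q)·(-2) ⟹ 8 + (-7)q = (-2) + 7q ⟹ q = 5/7.

p = 3/10, q = 5/7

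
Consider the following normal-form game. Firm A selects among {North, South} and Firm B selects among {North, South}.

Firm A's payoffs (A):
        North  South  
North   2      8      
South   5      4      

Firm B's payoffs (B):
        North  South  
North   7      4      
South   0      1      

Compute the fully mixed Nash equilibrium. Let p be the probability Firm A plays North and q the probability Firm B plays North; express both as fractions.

Each player's mixing probability is pinned down by making the *other* player indifferent.
Firm B indifferent between North and South: p·7 + (1−p)·0 = p·4 + (1−p)·1 ⟹ 0 + 7p = 1 + 3p ⟹ p = 1/4.
Firm A indifferent between North and South: q·2 + (1−q)·8 = q·5 + (1−q)·4 ⟹ 8 + (-6)q = 4 + 1q ⟹ q = 4/7.

p = 1/4, q = 4/7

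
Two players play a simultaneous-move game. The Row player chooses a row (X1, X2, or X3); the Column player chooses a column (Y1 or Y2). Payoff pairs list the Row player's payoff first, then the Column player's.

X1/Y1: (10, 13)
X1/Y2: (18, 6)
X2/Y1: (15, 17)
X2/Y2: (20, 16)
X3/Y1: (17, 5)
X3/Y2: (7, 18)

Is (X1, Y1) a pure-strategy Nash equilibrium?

Holding the Column player at Y1: the Row player gets 10 from X1 but could get 17 by switching to X3. The Row player has a profitable deviation.

No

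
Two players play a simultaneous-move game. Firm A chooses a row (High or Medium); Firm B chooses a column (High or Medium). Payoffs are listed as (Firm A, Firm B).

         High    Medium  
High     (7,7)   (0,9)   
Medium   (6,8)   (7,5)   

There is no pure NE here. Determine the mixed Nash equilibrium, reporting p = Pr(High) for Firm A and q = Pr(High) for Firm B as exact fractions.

Each player's mixing probability is pinned down by making the *other* player indifferent.
Firm B indifferent between High and Medium: p·7 + (1−p)·8 = p·9 + (1−p)·5 ⟹ 8 + (-1)p = 5 + 4p ⟹ p = 3/5.
Firm A indifferent between High and Medium: q·7 + (1−q)·0 = q·6 + (1−q)·7 ⟹ 0 + 7q = 7 + (-1)q ⟹ q = 7/8.

p = 3/5, q = 7/8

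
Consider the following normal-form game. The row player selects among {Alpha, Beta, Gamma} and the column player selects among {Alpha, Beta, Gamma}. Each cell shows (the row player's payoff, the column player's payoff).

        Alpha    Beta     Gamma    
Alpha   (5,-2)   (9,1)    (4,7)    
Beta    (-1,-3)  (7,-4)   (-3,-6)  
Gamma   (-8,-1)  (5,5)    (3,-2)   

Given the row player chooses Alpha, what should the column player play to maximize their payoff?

With the row player fixed at Alpha, the column player's payoffs are: Alpha → -2, Beta → 1, Gamma → 7.
The maximum is 7, achieved by Gamma.

Gamma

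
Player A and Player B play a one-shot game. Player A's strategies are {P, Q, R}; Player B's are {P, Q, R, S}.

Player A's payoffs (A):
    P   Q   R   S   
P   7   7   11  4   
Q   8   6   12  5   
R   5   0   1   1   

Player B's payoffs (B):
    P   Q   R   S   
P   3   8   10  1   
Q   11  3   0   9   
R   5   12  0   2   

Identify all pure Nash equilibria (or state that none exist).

A profile is a Nash equilibrium when each player is best-responding to the other.
Player A's best responses — vs P: Q (payoff 8); vs Q: P (payoff 7); vs R: Q (payoff 12); vs S: Q (payoff 5).
Player B's best responses — vs P: R (payoff 10); vs Q: P (payoff 11); vs R: Q (payoff 12).
The only mutual best response is (Q, P); neither player gains by switching there.

(Q, P)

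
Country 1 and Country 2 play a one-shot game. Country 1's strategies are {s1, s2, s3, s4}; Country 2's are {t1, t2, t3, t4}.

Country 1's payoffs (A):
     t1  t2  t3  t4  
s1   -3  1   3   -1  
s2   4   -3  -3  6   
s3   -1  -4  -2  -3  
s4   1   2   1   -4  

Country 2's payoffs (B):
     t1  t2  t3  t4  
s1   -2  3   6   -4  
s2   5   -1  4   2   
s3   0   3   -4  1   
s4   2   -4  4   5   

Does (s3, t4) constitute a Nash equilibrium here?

No

Holding Country 2 at t4: Country 1 gets -3 from s3 but could get 6 by switching to s2. Country 1 has a profitable deviation.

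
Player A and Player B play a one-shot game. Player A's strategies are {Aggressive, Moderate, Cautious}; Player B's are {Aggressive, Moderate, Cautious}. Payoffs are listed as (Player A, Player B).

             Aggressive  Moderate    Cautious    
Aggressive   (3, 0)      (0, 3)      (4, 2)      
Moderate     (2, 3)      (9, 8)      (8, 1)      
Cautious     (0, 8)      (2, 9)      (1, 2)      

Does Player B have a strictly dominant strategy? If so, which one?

A strategy is strictly dominant if it gives Player B a strictly higher payoff than every other strategy, against every choice by the opponent.
Moderate strictly dominates: vs Aggressive: 3 > each of {0, 2}; vs Moderate: 8 > each of {3, 1}; vs Cautious: 9 > each of {8, 2}.

Moderate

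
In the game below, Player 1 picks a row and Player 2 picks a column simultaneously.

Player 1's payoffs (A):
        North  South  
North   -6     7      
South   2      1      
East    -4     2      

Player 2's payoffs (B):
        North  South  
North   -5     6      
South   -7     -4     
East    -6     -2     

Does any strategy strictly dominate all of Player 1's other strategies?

None

A strategy is strictly dominant if it gives Player 1 a strictly higher payoff than every other strategy, against every choice by the opponent.
North is not dominant: against North, South gives 2 > -6.
South is not dominant: against South, North gives 7 > 1.
East is not dominant: against North, South gives 2 > -4.
No single strategy is best against every opponent action.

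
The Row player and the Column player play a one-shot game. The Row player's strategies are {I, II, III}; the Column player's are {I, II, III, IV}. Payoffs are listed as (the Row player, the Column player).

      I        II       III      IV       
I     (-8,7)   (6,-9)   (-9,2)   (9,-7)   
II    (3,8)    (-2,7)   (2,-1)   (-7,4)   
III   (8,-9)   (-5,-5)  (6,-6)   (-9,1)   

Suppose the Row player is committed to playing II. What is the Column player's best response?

I

With the Row player fixed at II, the Column player's payoffs are: I → 8, II → 7, III → -1, IV → 4.
The maximum is 8, achieved by I.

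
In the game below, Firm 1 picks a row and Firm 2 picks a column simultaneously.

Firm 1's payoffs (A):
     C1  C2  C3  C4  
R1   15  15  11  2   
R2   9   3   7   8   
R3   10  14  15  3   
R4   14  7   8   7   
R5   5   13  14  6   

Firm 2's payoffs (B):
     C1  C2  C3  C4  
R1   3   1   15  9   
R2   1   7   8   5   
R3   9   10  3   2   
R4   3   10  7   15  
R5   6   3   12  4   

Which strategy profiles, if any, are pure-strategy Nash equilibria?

A profile is a Nash equilibrium when each player is best-responding to the other.
Firm 1's best responses — vs C1: R1 (payoff 15); vs C2: R1 (payoff 15); vs C3: R3 (payoff 15); vs C4: R2 (payoff 8).
Firm 2's best responses — vs R1: C3 (payoff 15); vs R2: C3 (payoff 8); vs R3: C2 (payoff 10); vs R4: C4 (payoff 15); vs R5: C3 (payoff 12).
No cell has both players best-responding. For instance, Firm 1's best reply to C4 is R2, but against R2 Firm 2 prefers C3 over C4.

No pure-strategy Nash equilibrium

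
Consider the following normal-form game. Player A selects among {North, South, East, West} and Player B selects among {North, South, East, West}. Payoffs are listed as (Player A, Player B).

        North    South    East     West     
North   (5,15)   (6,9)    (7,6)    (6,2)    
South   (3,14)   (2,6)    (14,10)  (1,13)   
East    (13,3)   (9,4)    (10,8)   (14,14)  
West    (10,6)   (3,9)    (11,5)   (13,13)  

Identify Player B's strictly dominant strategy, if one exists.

Check whether one of Player B's strategies beats all alternatives regardless of what the opponent does.
North is not dominant: against East, South gives 4 > 3.
South is not dominant: against North, North gives 15 > 9.
East is not dominant: against North, North gives 15 > 6.
West is not dominant: against North, North gives 15 > 2.
No single strategy is best against every opponent action.

None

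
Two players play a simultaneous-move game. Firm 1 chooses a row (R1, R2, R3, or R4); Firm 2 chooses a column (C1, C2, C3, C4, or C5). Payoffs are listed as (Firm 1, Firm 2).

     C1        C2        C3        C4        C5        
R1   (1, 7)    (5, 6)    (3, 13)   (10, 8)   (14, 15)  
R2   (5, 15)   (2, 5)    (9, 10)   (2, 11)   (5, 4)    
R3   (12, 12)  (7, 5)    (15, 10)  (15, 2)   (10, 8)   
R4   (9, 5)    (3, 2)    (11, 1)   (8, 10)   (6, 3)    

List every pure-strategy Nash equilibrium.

(R1, C5) and (R3, C1)

A profile is a Nash equilibrium when each player is best-responding to the other.
Firm 1's best responses — vs C1: R3 (payoff 12); vs C2: R3 (payoff 7); vs C3: R3 (payoff 15); vs C4: R3 (payoff 15); vs C5: R1 (payoff 14).
Firm 2's best responses — vs R1: C5 (payoff 15); vs R2: C1 (payoff 15); vs R3: C1 (payoff 12); vs R4: C4 (payoff 10).
Mutual best responses occur at (R1, C5) and (R3, C1); at each, neither player gains by switching.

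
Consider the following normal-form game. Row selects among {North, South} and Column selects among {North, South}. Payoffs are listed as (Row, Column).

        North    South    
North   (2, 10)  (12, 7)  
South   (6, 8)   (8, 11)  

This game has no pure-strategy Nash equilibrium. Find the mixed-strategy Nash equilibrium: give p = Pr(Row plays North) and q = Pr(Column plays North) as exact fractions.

p = 1/2, q = 1/2

In a mixed NE each player is indifferent between their pure strategies, so the opponent's mix sets the indifference.
Column indifferent between North and South: p·10 + (1−p)·8 = p·7 + (1−p)·11 ⟹ 8 + 2p = 11 + (-4)p ⟹ p = 1/2.
Row indifferent between North and South: q·2 + (1−q)·12 = q·6 + (1−q)·8 ⟹ 12 + (-10)q = 8 + (-2)q ⟹ q = 1/2.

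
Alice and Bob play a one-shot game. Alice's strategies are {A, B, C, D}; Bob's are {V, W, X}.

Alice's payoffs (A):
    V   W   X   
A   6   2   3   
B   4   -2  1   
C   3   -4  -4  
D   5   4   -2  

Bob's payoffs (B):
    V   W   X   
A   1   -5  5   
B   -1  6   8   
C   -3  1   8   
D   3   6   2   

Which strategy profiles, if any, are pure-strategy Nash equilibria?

Check mutual best responses: a cell is a NE iff neither player can gain by unilaterally deviating.
Alice's best responses — vs V: A (payoff 6); vs W: D (payoff 4); vs X: A (payoff 3).
Bob's best responses — vs A: X (payoff 5); vs B: X (payoff 8); vs C: X (payoff 8); vs D: W (payoff 6).
Mutual best responses occur at (A, X) and (D, W); at each, neither player gains by switching.

(A, X) and (D, W)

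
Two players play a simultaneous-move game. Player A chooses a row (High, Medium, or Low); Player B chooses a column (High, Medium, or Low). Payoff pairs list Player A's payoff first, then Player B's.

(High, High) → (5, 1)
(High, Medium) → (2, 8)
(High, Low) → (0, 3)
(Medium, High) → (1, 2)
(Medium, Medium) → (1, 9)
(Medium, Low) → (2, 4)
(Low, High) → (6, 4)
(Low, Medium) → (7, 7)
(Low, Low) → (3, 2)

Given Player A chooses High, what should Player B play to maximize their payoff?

Medium

With Player A fixed at High, Player B's payoffs are: High → 1, Medium → 8, Low → 3.
The maximum is 8, achieved by Medium.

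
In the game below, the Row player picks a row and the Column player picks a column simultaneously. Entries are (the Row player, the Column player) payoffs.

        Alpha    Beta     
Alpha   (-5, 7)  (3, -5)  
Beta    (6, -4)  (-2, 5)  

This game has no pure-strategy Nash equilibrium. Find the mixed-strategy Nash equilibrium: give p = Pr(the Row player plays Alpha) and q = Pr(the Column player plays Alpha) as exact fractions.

In a mixed NE each player is indifferent between their pure strategies, so the opponent's mix sets the indifference.
The Column player indifferent between Alpha and Beta: p·7 + (1−p)·(-4) = p·(-5) + (1−p)·5 ⟹ (-4) + 11p = 5 + (-10)p ⟹ p = 3/7.
The Row player indifferent between Alpha and Beta: q·(-5) + (1−q)·3 = q·6 + (1−q)·(-2) ⟹ 3 + (-8)q = (-2) + 8q ⟹ q = 5/16.

p = 3/7, q = 5/16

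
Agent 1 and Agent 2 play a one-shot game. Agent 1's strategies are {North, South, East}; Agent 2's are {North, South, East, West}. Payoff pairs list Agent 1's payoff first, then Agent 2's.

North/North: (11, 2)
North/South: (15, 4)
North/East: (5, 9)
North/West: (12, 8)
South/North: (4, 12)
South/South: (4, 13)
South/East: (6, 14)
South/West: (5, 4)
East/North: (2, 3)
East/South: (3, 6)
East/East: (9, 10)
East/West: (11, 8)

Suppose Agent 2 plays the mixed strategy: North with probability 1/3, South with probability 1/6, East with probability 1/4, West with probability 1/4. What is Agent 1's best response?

Compute Agent 1's expected payoff from each pure strategy against the given mix.
North: (1/3)·11 + (1/6)·15 + (1/4)·5 + (1/4)·12 = 125/12
South: (1/3)·4 + (1/6)·4 + (1/4)·6 + (1/4)·5 = 19/4
East: (1/3)·2 + (1/6)·3 + (1/4)·9 + (1/4)·11 = 37/6
Highest expected payoff is 125/12, from North.

North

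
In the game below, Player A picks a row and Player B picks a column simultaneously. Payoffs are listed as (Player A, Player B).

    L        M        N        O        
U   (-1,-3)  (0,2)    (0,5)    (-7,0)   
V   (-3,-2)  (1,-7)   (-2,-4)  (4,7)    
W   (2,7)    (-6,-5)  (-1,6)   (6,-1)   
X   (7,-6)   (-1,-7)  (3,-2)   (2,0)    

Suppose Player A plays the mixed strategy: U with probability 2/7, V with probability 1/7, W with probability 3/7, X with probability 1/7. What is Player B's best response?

N

Compute Player B's expected payoff from each pure strategy against the given mix.
L: (2/7)·(-3) + (1/7)·(-2) + (3/7)·7 + (1/7)·(-6) = 1
M: (2/7)·2 + (1/7)·(-7) + (3/7)·(-5) + (1/7)·(-7) = -25/7
N: (2/7)·5 + (1/7)·(-4) + (3/7)·6 + (1/7)·(-2) = 22/7
O: (2/7)·0 + (1/7)·7 + (3/7)·(-1) + (1/7)·0 = 4/7
Highest expected payoff is 22/7, from N.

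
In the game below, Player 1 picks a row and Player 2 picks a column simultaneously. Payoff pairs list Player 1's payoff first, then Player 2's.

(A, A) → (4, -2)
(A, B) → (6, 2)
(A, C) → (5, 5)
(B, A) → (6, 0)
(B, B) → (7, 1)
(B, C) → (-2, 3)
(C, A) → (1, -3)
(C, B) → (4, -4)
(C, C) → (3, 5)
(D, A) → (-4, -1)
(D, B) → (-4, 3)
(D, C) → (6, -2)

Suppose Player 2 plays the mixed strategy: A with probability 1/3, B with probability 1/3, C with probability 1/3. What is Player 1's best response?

Compute Player 1's expected payoff from each pure strategy against the given mix.
A: (1/3)·4 + (1/3)·6 + (1/3)·5 = 5
B: (1/3)·6 + (1/3)·7 + (1/3)·(-2) = 11/3
C: (1/3)·1 + (1/3)·4 + (1/3)·3 = 8/3
D: (1/3)·(-4) + (1/3)·(-4) + (1/3)·6 = -2/3
Highest expected payoff is 5, from A.

A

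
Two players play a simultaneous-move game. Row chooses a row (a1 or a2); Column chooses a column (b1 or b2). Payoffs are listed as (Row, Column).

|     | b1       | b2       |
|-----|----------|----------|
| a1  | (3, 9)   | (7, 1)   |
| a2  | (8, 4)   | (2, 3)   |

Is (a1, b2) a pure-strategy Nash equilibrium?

Holding Column at b2: Row gets 7 from a1, versus 2 from a2. No profitable deviation for Row.
Holding Row at a1: Column gets 1 from b2 but could get 9 by switching to b1. Column has a profitable deviation.

No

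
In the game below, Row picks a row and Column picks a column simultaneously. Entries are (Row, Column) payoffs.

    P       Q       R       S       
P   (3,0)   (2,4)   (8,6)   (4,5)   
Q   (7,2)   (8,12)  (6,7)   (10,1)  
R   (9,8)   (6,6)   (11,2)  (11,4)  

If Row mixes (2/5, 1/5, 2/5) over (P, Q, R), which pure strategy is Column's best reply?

Column's best reply maximizes expected payoff against the mix.
P: (2/5)·0 + (1/5)·2 + (2/5)·8 = 18/5
Q: (2/5)·4 + (1/5)·12 + (2/5)·6 = 32/5
R: (2/5)·6 + (1/5)·7 + (2/5)·2 = 23/5
S: (2/5)·5 + (1/5)·1 + (2/5)·4 = 19/5
Highest expected payoff is 32/5, from Q.

Q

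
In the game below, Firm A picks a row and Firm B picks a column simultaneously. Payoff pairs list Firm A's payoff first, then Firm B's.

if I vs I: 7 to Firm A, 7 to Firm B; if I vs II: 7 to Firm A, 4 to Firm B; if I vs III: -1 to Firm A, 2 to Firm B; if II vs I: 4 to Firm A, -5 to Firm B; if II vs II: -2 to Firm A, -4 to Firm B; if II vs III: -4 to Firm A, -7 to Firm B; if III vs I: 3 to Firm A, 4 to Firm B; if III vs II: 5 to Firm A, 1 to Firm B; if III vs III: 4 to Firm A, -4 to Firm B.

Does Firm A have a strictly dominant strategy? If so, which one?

No strictly dominant strategy

Check whether one of Firm A's strategies beats all alternatives regardless of what the opponent does.
I is not dominant: against III, III gives 4 > -1.
II is not dominant: against I, I gives 7 > 4.
III is not dominant: against I, I gives 7 > 3.
No single strategy is best against every opponent action.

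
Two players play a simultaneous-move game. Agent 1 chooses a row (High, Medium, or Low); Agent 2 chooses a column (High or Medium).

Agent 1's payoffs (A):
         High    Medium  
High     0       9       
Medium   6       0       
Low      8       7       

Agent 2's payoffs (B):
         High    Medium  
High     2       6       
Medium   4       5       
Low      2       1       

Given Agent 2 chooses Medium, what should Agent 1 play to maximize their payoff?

With Agent 2 fixed at Medium, Agent 1's payoffs are: High → 9, Medium → 0, Low → 7.
The maximum is 9, achieved by High.

High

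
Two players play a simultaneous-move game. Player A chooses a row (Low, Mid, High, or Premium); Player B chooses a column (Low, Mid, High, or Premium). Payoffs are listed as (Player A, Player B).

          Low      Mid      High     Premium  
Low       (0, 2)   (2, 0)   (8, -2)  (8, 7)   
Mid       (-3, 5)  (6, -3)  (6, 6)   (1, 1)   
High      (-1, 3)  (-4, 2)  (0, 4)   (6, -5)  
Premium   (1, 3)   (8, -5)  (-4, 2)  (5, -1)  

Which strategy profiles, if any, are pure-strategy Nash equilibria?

Check mutual best responses: a cell is a NE iff neither player can gain by unilaterally deviating.
Player A's best responses — vs Low: Premium (payoff 1); vs Mid: Premium (payoff 8); vs High: Low (payoff 8); vs Premium: Low (payoff 8).
Player B's best responses — vs Low: Premium (payoff 7); vs Mid: High (payoff 6); vs High: High (payoff 4); vs Premium: Low (payoff 3).
Mutual best responses occur at (Low, Premium) and (Premium, Low); at each, neither player gains by switching.

(Low, Premium) and (Premium, Low)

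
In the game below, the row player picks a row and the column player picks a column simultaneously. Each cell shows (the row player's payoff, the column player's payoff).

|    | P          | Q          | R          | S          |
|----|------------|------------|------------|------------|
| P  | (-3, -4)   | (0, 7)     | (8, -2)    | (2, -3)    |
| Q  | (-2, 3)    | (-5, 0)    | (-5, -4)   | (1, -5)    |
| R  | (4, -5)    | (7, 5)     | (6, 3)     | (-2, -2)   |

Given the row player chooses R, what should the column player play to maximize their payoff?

Q

With the row player fixed at R, the column player's payoffs are: P → -5, Q → 5, R → 3, S → -2.
The maximum is 5, achieved by Q.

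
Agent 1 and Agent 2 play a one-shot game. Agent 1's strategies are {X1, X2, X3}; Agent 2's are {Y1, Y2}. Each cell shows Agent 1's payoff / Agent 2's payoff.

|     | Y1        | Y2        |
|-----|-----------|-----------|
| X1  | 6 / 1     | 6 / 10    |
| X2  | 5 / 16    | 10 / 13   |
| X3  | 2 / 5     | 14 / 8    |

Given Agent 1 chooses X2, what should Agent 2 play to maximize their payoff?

Y1

With Agent 1 fixed at X2, Agent 2's payoffs are: Y1 → 16, Y2 → 13.
The maximum is 16, achieved by Y1.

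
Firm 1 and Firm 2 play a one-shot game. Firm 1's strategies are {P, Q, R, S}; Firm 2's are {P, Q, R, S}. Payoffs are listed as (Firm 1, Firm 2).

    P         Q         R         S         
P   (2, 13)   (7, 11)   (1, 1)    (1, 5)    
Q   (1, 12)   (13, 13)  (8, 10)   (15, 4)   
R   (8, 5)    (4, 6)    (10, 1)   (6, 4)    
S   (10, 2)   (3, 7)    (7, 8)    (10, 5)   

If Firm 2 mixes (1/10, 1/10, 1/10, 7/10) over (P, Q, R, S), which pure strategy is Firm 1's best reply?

Q

Compute Firm 1's expected payoff from each pure strategy against the given mix.
P: (1/10)·2 + (1/10)·7 + (1/10)·1 + (7/10)·1 = 17/10
Q: (1/10)·1 + (1/10)·13 + (1/10)·8 + (7/10)·15 = 127/10
R: (1/10)·8 + (1/10)·4 + (1/10)·10 + (7/10)·6 = 32/5
S: (1/10)·10 + (1/10)·3 + (1/10)·7 + (7/10)·10 = 9
Highest expected payoff is 127/10, from Q.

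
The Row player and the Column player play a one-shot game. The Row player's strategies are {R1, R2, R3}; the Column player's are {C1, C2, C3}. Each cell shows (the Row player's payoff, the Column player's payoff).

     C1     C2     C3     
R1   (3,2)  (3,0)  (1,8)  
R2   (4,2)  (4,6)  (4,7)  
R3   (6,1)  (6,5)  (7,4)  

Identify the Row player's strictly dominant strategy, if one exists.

A strategy is strictly dominant if it gives the Row player a strictly higher payoff than every other strategy, against every choice by the opponent.
R3 strictly dominates: vs C1: 6 > each of {3, 4}; vs C2: 6 > each of {3, 4}; vs C3: 7 > each of {1, 4}.

R3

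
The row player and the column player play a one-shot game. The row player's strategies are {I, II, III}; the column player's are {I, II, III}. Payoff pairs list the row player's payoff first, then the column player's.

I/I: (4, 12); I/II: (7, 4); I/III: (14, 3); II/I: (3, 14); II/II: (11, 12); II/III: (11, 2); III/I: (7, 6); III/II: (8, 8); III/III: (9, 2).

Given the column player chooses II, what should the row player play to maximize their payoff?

With the column player fixed at II, the row player's payoffs are: I → 7, II → 11, III → 8.
The maximum is 11, achieved by II.

II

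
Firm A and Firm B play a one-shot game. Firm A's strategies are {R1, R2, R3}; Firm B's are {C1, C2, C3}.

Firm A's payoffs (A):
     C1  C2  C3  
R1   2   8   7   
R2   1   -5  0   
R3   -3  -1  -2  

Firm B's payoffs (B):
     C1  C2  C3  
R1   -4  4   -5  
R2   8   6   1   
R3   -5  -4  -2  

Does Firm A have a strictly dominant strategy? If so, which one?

A strategy is strictly dominant if it gives Firm A a strictly higher payoff than every other strategy, against every choice by the opponent.
R1 strictly dominates: vs C1: 2 > each of {1, -3}; vs C2: 8 > each of {-5, -1}; vs C3: 7 > each of {0, -2}.

R1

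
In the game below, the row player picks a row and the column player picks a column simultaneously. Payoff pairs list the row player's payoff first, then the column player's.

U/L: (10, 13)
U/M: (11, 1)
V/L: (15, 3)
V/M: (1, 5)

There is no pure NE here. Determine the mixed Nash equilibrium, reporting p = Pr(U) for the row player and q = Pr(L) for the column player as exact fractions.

p = 1/7, q = 2/3

In a mixed NE each player is indifferent between their pure strategies, so the opponent's mix sets the indifference.
The column player indifferent between L and M: p·13 + (1−p)·3 = p·1 + (1−p)·5 ⟹ 3 + 10p = 5 + (-4)p ⟹ p = 1/7.
The row player indifferent between U and V: q·10 + (1−q)·11 = q·15 + (1−q)·1 ⟹ 11 + (-1)q = 1 + 14q ⟹ q = 2/3.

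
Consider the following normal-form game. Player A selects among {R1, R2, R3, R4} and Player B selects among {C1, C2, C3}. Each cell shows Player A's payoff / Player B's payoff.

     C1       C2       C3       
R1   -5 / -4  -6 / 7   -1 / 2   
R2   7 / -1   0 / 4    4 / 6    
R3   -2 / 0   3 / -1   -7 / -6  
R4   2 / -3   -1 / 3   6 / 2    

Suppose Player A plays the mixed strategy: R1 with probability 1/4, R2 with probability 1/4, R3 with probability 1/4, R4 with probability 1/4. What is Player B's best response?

Compute Player B's expected payoff from each pure strategy against the given mix.
C1: (1/4)·(-4) + (1/4)·(-1) + (1/4)·0 + (1/4)·(-3) = -2
C2: (1/4)·7 + (1/4)·4 + (1/4)·(-1) + (1/4)·3 = 13/4
C3: (1/4)·2 + (1/4)·6 + (1/4)·(-6) + (1/4)·2 = 1
Highest expected payoff is 13/4, from C2.

C2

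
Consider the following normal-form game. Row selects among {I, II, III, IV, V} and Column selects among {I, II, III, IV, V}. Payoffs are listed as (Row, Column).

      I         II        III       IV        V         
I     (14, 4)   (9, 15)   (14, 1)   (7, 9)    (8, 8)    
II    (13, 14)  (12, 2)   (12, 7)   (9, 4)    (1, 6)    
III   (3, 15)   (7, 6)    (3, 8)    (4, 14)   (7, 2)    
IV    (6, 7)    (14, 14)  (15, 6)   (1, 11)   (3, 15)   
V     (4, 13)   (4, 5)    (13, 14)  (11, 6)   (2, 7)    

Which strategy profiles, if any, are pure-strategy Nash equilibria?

There is no pure-strategy Nash equilibrium

Check mutual best responses: a cell is a NE iff neither player can gain by unilaterally deviating.
Row's best responses — vs I: I (payoff 14); vs II: IV (payoff 14); vs III: IV (payoff 15); vs IV: V (payoff 11); vs V: I (payoff 8).
Column's best responses — vs I: II (payoff 15); vs II: I (payoff 14); vs III: I (payoff 15); vs IV: V (payoff 15); vs V: III (payoff 14).
No cell has both players best-responding. For instance, Row's best reply to III is IV, but against IV Column prefers V over III.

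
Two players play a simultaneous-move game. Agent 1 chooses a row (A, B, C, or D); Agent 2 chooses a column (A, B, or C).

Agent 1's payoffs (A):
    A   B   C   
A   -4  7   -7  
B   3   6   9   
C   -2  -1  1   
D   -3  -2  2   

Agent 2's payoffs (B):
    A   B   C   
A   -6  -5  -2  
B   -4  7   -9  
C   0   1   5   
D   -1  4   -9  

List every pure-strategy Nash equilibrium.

There is no pure-strategy Nash equilibrium

A profile is a Nash equilibrium when each player is best-responding to the other.
Agent 1's best responses — vs A: B (payoff 3); vs B: A (payoff 7); vs C: B (payoff 9).
Agent 2's best responses — vs A: C (payoff -2); vs B: B (payoff 7); vs C: C (payoff 5); vs D: B (payoff 4).
No cell has both players best-responding. For instance, Agent 1's best reply to B is A, but against A Agent 2 prefers C over B.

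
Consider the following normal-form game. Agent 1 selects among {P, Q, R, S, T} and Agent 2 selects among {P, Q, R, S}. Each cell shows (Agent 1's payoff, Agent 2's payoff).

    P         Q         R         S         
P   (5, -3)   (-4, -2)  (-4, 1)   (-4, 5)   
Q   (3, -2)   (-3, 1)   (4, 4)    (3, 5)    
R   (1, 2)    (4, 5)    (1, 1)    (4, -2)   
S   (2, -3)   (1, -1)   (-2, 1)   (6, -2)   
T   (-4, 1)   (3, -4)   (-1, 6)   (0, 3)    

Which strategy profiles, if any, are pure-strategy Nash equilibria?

(R, Q)

Find each player's best response to every opponent strategy; NE are the intersections.
Agent 1's best responses — vs P: P (payoff 5); vs Q: R (payoff 4); vs R: Q (payoff 4); vs S: S (payoff 6).
Agent 2's best responses — vs P: S (payoff 5); vs Q: S (payoff 5); vs R: Q (payoff 5); vs S: R (payoff 1); vs T: R (payoff 6).
The only mutual best response is (R, Q); neither player gains by switching there.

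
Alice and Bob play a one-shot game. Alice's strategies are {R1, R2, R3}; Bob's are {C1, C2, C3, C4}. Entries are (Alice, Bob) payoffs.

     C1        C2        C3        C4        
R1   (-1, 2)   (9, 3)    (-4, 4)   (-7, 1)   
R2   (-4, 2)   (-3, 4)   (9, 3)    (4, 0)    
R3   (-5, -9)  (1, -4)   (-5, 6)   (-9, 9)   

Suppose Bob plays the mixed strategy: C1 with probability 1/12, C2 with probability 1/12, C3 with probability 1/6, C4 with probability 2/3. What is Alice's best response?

R2

Alice's best reply maximizes expected payoff against the mix.
R1: (1/12)·(-1) + (1/12)·9 + (1/6)·(-4) + (2/3)·(-7) = -14/3
R2: (1/12)·(-4) + (1/12)·(-3) + (1/6)·9 + (2/3)·4 = 43/12
R3: (1/12)·(-5) + (1/12)·1 + (1/6)·(-5) + (2/3)·(-9) = -43/6
Highest expected payoff is 43/12, from R2.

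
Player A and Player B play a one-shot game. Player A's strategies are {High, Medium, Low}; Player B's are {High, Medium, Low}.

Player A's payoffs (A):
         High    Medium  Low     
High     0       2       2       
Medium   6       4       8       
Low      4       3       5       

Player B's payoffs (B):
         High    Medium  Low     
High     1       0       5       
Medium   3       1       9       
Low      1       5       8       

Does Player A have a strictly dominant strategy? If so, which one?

Medium

Check whether one of Player A's strategies beats all alternatives regardless of what the opponent does.
Medium strictly dominates: vs High: 6 > each of {0, 4}; vs Medium: 4 > each of {2, 3}; vs Low: 8 > each of {2, 5}.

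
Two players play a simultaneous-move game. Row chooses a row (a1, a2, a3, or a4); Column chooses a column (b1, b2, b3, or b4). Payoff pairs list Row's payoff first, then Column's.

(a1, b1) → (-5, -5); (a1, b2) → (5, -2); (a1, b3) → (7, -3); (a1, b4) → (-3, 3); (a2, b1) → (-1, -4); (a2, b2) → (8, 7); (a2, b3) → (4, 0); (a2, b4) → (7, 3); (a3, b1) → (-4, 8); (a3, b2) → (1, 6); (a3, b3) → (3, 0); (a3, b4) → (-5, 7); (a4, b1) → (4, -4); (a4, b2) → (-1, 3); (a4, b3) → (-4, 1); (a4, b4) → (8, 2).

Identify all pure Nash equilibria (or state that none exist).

(a2, b2)

Check mutual best responses: a cell is a NE iff neither player can gain by unilaterally deviating.
Row's best responses — vs b1: a4 (payoff 4); vs b2: a2 (payoff 8); vs b3: a1 (payoff 7); vs b4: a4 (payoff 8).
Column's best responses — vs a1: b4 (payoff 3); vs a2: b2 (payoff 7); vs a3: b1 (payoff 8); vs a4: b2 (payoff 3).
The only mutual best response is (a2, b2); neither player gains by switching there.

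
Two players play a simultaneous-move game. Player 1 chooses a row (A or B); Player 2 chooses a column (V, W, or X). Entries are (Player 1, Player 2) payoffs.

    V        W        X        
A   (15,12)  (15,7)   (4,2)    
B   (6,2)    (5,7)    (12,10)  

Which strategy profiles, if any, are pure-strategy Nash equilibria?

A profile is a Nash equilibrium when each player is best-responding to the other.
Player 1's best responses — vs V: A (payoff 15); vs W: A (payoff 15); vs X: B (payoff 12).
Player 2's best responses — vs A: V (payoff 12); vs B: X (payoff 10).
Mutual best responses occur at (A, V) and (B, X); at each, neither player gains by switching.

(A, V) and (B, X)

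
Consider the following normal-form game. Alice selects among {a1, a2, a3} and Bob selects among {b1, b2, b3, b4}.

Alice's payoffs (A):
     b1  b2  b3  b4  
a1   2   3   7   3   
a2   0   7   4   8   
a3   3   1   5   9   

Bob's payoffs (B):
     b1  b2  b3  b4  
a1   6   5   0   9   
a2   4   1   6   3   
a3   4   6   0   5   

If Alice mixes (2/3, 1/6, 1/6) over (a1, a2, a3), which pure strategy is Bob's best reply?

b4

Compute Bob's expected payoff from each pure strategy against the given mix.
b1: (2/3)·6 + (1/6)·4 + (1/6)·4 = 16/3
b2: (2/3)·5 + (1/6)·1 + (1/6)·6 = 9/2
b3: (2/3)·0 + (1/6)·6 + (1/6)·0 = 1
b4: (2/3)·9 + (1/6)·3 + (1/6)·5 = 22/3
Highest expected payoff is 22/3, from b4.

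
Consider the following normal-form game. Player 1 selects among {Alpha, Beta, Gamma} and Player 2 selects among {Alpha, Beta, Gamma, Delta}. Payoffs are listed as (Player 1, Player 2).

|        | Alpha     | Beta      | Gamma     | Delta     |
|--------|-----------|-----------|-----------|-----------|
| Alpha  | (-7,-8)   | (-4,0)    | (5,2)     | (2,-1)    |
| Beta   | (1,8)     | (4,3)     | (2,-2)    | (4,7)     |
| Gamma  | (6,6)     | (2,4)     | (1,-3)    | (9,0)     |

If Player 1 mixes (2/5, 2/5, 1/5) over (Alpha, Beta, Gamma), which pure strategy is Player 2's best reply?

Delta

Compute Player 2's expected payoff from each pure strategy against the given mix.
Alpha: (2/5)·(-8) + (2/5)·8 + (1/5)·6 = 6/5
Beta: (2/5)·0 + (2/5)·3 + (1/5)·4 = 2
Gamma: (2/5)·2 + (2/5)·(-2) + (1/5)·(-3) = -3/5
Delta: (2/5)·(-1) + (2/5)·7 + (1/5)·0 = 12/5
Highest expected payoff is 12/5, from Delta.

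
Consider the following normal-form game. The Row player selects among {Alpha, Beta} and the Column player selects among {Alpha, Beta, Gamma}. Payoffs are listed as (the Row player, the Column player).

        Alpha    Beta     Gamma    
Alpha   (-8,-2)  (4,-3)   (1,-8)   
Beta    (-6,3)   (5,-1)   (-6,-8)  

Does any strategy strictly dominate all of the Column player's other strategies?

A strategy is strictly dominant if it gives the Column player a strictly higher payoff than every other strategy, against every choice by the opponent.
Alpha strictly dominates: vs Alpha: -2 > each of {-3, -8}; vs Beta: 3 > each of {-1, -8}.

Alpha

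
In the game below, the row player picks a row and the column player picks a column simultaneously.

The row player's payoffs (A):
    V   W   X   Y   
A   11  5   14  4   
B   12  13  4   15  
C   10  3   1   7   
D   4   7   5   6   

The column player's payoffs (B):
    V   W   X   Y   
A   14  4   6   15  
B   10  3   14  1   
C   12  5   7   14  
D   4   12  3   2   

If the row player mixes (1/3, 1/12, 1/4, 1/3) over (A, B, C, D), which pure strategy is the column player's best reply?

V

Compute the column player's expected payoff from each pure strategy against the given mix.
V: (1/3)·14 + (1/12)·10 + (1/4)·12 + (1/3)·4 = 59/6
W: (1/3)·4 + (1/12)·3 + (1/4)·5 + (1/3)·12 = 41/6
X: (1/3)·6 + (1/12)·14 + (1/4)·7 + (1/3)·3 = 71/12
Y: (1/3)·15 + (1/12)·1 + (1/4)·14 + (1/3)·2 = 37/4
Highest expected payoff is 59/6, from V.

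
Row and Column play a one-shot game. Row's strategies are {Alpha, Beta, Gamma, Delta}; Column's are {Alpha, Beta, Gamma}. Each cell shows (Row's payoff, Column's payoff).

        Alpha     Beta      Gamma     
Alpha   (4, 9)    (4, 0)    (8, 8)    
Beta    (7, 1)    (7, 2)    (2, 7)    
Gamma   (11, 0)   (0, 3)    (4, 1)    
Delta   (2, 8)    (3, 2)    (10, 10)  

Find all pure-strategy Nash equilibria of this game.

(Delta, Gamma)

Check mutual best responses: a cell is a NE iff neither player can gain by unilaterally deviating.
Row's best responses — vs Alpha: Gamma (payoff 11); vs Beta: Beta (payoff 7); vs Gamma: Delta (payoff 10).
Column's best responses — vs Alpha: Alpha (payoff 9); vs Beta: Gamma (payoff 7); vs Gamma: Beta (payoff 3); vs Delta: Gamma (payoff 10).
The only mutual best response is (Delta, Gamma); neither player gains by switching there.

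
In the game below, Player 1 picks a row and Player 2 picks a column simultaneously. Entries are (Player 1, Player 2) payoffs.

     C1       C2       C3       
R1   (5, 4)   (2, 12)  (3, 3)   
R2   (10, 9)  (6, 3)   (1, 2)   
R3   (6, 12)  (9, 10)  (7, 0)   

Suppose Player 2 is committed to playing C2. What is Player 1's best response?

With Player 2 fixed at C2, Player 1's payoffs are: R1 → 2, R2 → 6, R3 → 9.
The maximum is 9, achieved by R3.

R3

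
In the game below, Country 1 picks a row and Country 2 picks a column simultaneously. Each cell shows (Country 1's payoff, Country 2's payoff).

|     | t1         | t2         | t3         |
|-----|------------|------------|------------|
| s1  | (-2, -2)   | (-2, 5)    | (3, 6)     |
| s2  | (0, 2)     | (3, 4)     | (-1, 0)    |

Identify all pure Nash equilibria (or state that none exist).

Find each player's best response to every opponent strategy; NE are the intersections.
Country 1's best responses — vs t1: s2 (payoff 0); vs t2: s2 (payoff 3); vs t3: s1 (payoff 3).
Country 2's best responses — vs s1: t3 (payoff 6); vs s2: t2 (payoff 4).
Mutual best responses occur at (s1, t3) and (s2, t2); at each, neither player gains by switching.

(s1, t3) and (s2, t2)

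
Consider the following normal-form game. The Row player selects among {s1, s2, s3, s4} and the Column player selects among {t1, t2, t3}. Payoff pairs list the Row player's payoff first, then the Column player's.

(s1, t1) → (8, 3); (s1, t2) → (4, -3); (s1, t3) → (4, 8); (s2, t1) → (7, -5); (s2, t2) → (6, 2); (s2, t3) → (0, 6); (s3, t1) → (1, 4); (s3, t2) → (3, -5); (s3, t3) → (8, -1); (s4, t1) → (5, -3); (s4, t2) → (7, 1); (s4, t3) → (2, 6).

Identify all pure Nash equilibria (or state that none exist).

Find each player's best response to every opponent strategy; NE are the intersections.
The Row player's best responses — vs t1: s1 (payoff 8); vs t2: s4 (payoff 7); vs t3: s3 (payoff 8).
The Column player's best responses — vs s1: t3 (payoff 8); vs s2: t3 (payoff 6); vs s3: t1 (payoff 4); vs s4: t3 (payoff 6).
No cell has both players best-responding. For instance, the Row player's best reply to t2 is s4, but against s4 the Column player prefers t3 over t2.

None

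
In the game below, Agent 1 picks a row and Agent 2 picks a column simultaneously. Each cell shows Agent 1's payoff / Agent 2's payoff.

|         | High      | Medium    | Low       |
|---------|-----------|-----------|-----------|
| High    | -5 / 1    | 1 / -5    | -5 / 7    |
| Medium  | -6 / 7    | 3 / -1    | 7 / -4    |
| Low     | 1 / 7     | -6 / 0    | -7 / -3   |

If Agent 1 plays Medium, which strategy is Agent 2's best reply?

High

With Agent 1 fixed at Medium, Agent 2's payoffs are: High → 7, Medium → -1, Low → -4.
The maximum is 7, achieved by High.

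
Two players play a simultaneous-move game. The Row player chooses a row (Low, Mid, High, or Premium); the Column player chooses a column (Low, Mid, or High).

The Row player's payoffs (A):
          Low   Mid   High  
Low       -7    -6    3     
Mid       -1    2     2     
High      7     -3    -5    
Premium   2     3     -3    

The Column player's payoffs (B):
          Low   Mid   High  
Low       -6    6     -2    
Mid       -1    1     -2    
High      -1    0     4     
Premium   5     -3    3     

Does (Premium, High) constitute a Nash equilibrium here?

No

Holding the Column player at High: the Row player gets -3 from Premium but could get 3 by switching to Low. The Row player has a profitable deviation.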